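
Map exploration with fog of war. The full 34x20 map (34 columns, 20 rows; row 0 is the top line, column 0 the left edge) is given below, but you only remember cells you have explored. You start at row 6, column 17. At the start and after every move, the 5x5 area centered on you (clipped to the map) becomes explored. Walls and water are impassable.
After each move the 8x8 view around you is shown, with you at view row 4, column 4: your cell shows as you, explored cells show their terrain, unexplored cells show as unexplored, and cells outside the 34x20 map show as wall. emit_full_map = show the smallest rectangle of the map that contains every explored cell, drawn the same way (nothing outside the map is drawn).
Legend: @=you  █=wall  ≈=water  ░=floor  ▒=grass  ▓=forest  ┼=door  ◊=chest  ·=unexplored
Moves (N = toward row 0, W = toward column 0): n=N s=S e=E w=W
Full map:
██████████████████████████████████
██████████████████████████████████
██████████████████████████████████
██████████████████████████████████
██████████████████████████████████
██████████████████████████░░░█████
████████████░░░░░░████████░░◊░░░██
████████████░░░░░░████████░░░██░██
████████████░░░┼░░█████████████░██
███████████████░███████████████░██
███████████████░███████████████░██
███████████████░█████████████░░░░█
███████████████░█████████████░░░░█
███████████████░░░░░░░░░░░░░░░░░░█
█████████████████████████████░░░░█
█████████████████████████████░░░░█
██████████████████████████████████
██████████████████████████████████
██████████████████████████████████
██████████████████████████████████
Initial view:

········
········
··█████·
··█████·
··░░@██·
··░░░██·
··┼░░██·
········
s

········
··█████·
··█████·
··░░░██·
··░░@██·
··┼░░██·
··░████·
········

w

········
···█████
··██████
··░░░░██
··░░@░██
··░┼░░██
··█░████
········

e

········
··█████·
·██████·
·░░░░██·
·░░░@██·
·░┼░░██·
·█░████·
········

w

········
···█████
··██████
··░░░░██
··░░@░██
··░┼░░██
··█░████
········

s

···█████
··██████
··░░░░██
··░░░░██
··░┼@░██
··█░████
··█░███·
········

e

··█████·
·██████·
·░░░░██·
·░░░░██·
·░┼░@██·
·█░████·
·█░████·
········

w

···█████
··██████
··░░░░██
··░░░░██
··░┼@░██
··█░████
··█░████
········

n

········
···█████
··██████
··░░░░██
··░░@░██
··░┼░░██
··█░████
··█░████

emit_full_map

·█████
██████
░░░░██
░░@░██
░┼░░██
█░████
█░████

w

········
····████
··██████
··░░░░░█
··░░@░░█
··░░┼░░█
··██░███
···█░███

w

········
·····███
··██████
··░░░░░░
··░░@░░░
··░░░┼░░
··███░██
····█░██

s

·····███
··██████
··░░░░░░
··░░░░░░
··░░@┼░░
··███░██
··███░██
········

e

····████
·███████
·░░░░░░█
·░░░░░░█
·░░░@░░█
·███░███
·███░███
········

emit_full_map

···█████
████████
░░░░░░██
░░░░░░██
░░░@░░██
███░████
███░████

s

·███████
·░░░░░░█
·░░░░░░█
·░░░┼░░█
·███@███
·███░███
··██░██·
········

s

·░░░░░░█
·░░░░░░█
·░░░┼░░█
·███░███
·███@███
··██░██·
··██░██·
········

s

·░░░░░░█
·░░░┼░░█
·███░███
·███░███
··██@██·
··██░██·
··██░░░·
········

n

·░░░░░░█
·░░░░░░█
·░░░┼░░█
·███░███
·███@███
··██░██·
··██░██·
··██░░░·

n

·███████
·░░░░░░█
·░░░░░░█
·░░░┼░░█
·███@███
·███░███
··██░██·
··██░██·

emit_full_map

···█████
████████
░░░░░░██
░░░░░░██
░░░┼░░██
███@████
███░████
·██░██··
·██░██··
·██░░░··

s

·░░░░░░█
·░░░░░░█
·░░░┼░░█
·███░███
·███@███
··██░██·
··██░██·
··██░░░·

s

·░░░░░░█
·░░░┼░░█
·███░███
·███░███
··██@██·
··██░██·
··██░░░·
········

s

·░░░┼░░█
·███░███
·███░███
··██░██·
··██@██·
··██░░░·
··█████·
········

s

·███░███
·███░███
··██░██·
··██░██·
··██@░░·
··█████·
··█████·
········

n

·░░░┼░░█
·███░███
·███░███
··██░██·
··██@██·
··██░░░·
··█████·
··█████·

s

·███░███
·███░███
··██░██·
··██░██·
··██@░░·
··█████·
··█████·
········

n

·░░░┼░░█
·███░███
·███░███
··██░██·
··██@██·
··██░░░·
··█████·
··█████·


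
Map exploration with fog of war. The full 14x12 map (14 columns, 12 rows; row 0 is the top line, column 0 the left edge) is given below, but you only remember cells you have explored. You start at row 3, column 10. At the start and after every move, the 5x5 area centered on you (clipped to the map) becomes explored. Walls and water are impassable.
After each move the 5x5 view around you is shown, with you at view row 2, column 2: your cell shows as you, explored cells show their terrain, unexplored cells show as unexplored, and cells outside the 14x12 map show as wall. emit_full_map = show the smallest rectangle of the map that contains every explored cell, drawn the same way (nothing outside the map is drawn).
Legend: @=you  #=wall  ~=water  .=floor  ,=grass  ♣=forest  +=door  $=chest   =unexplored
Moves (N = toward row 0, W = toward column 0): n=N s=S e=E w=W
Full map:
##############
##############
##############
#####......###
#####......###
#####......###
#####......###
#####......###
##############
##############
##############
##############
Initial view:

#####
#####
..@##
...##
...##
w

#####
#####
..@.#
....#
....#

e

#####
#####
..@##
...##
...##

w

#####
#####
..@.#
....#
....#

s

#####
....#
..@.#
....#
....#


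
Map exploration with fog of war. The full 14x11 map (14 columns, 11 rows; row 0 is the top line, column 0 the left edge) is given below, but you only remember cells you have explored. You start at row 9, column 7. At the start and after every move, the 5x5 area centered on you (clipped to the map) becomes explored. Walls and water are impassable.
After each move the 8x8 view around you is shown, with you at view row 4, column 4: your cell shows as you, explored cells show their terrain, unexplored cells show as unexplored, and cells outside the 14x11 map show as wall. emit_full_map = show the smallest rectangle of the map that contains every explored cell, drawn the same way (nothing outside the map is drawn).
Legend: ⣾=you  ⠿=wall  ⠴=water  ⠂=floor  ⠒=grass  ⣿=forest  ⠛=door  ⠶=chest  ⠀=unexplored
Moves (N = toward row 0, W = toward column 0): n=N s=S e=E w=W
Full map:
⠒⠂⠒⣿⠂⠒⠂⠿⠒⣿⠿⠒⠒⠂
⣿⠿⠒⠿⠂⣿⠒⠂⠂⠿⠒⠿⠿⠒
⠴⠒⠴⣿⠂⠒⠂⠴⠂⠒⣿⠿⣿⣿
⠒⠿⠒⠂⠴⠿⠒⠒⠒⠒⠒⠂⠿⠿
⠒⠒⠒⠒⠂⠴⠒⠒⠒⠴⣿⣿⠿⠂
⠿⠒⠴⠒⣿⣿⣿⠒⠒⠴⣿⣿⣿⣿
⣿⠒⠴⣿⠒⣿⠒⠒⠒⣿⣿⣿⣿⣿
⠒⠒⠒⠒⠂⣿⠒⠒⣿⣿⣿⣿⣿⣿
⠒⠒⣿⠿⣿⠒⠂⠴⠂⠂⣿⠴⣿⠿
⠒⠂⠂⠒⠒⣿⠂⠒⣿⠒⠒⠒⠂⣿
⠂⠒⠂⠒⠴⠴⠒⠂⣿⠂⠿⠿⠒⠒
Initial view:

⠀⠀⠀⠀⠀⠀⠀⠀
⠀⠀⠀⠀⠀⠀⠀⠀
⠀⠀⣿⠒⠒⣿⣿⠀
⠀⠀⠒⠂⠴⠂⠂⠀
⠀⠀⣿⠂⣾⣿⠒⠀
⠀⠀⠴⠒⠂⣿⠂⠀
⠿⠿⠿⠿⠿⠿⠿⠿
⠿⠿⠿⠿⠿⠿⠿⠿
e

⠀⠀⠀⠀⠀⠀⠀⠀
⠀⠀⠀⠀⠀⠀⠀⠀
⠀⣿⠒⠒⣿⣿⣿⠀
⠀⠒⠂⠴⠂⠂⣿⠀
⠀⣿⠂⠒⣾⠒⠒⠀
⠀⠴⠒⠂⣿⠂⠿⠀
⠿⠿⠿⠿⠿⠿⠿⠿
⠿⠿⠿⠿⠿⠿⠿⠿

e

⠀⠀⠀⠀⠀⠀⠀⠀
⠀⠀⠀⠀⠀⠀⠀⠀
⣿⠒⠒⣿⣿⣿⣿⠀
⠒⠂⠴⠂⠂⣿⠴⠀
⣿⠂⠒⣿⣾⠒⠒⠀
⠴⠒⠂⣿⠂⠿⠿⠀
⠿⠿⠿⠿⠿⠿⠿⠿
⠿⠿⠿⠿⠿⠿⠿⠿

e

⠀⠀⠀⠀⠀⠀⠀⠀
⠀⠀⠀⠀⠀⠀⠀⠀
⠒⠒⣿⣿⣿⣿⣿⠀
⠂⠴⠂⠂⣿⠴⣿⠀
⠂⠒⣿⠒⣾⠒⠂⠀
⠒⠂⣿⠂⠿⠿⠒⠀
⠿⠿⠿⠿⠿⠿⠿⠿
⠿⠿⠿⠿⠿⠿⠿⠿

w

⠀⠀⠀⠀⠀⠀⠀⠀
⠀⠀⠀⠀⠀⠀⠀⠀
⣿⠒⠒⣿⣿⣿⣿⣿
⠒⠂⠴⠂⠂⣿⠴⣿
⣿⠂⠒⣿⣾⠒⠒⠂
⠴⠒⠂⣿⠂⠿⠿⠒
⠿⠿⠿⠿⠿⠿⠿⠿
⠿⠿⠿⠿⠿⠿⠿⠿

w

⠀⠀⠀⠀⠀⠀⠀⠀
⠀⠀⠀⠀⠀⠀⠀⠀
⠀⣿⠒⠒⣿⣿⣿⣿
⠀⠒⠂⠴⠂⠂⣿⠴
⠀⣿⠂⠒⣾⠒⠒⠒
⠀⠴⠒⠂⣿⠂⠿⠿
⠿⠿⠿⠿⠿⠿⠿⠿
⠿⠿⠿⠿⠿⠿⠿⠿

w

⠀⠀⠀⠀⠀⠀⠀⠀
⠀⠀⠀⠀⠀⠀⠀⠀
⠀⠀⣿⠒⠒⣿⣿⣿
⠀⠀⠒⠂⠴⠂⠂⣿
⠀⠀⣿⠂⣾⣿⠒⠒
⠀⠀⠴⠒⠂⣿⠂⠿
⠿⠿⠿⠿⠿⠿⠿⠿
⠿⠿⠿⠿⠿⠿⠿⠿

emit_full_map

⣿⠒⠒⣿⣿⣿⣿⣿
⠒⠂⠴⠂⠂⣿⠴⣿
⣿⠂⣾⣿⠒⠒⠒⠂
⠴⠒⠂⣿⠂⠿⠿⠒

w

⠀⠀⠀⠀⠀⠀⠀⠀
⠀⠀⠀⠀⠀⠀⠀⠀
⠀⠀⠂⣿⠒⠒⣿⣿
⠀⠀⣿⠒⠂⠴⠂⠂
⠀⠀⠒⣿⣾⠒⣿⠒
⠀⠀⠴⠴⠒⠂⣿⠂
⠿⠿⠿⠿⠿⠿⠿⠿
⠿⠿⠿⠿⠿⠿⠿⠿

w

⠀⠀⠀⠀⠀⠀⠀⠀
⠀⠀⠀⠀⠀⠀⠀⠀
⠀⠀⠒⠂⣿⠒⠒⣿
⠀⠀⠿⣿⠒⠂⠴⠂
⠀⠀⠒⠒⣾⠂⠒⣿
⠀⠀⠒⠴⠴⠒⠂⣿
⠿⠿⠿⠿⠿⠿⠿⠿
⠿⠿⠿⠿⠿⠿⠿⠿

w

⠀⠀⠀⠀⠀⠀⠀⠀
⠀⠀⠀⠀⠀⠀⠀⠀
⠀⠀⠒⠒⠂⣿⠒⠒
⠀⠀⣿⠿⣿⠒⠂⠴
⠀⠀⠂⠒⣾⣿⠂⠒
⠀⠀⠂⠒⠴⠴⠒⠂
⠿⠿⠿⠿⠿⠿⠿⠿
⠿⠿⠿⠿⠿⠿⠿⠿

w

⠿⠀⠀⠀⠀⠀⠀⠀
⠿⠀⠀⠀⠀⠀⠀⠀
⠿⠀⠒⠒⠒⠂⣿⠒
⠿⠀⠒⣿⠿⣿⠒⠂
⠿⠀⠂⠂⣾⠒⣿⠂
⠿⠀⠒⠂⠒⠴⠴⠒
⠿⠿⠿⠿⠿⠿⠿⠿
⠿⠿⠿⠿⠿⠿⠿⠿

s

⠿⠀⠀⠀⠀⠀⠀⠀
⠿⠀⠒⠒⠒⠂⣿⠒
⠿⠀⠒⣿⠿⣿⠒⠂
⠿⠀⠂⠂⠒⠒⣿⠂
⠿⠀⠒⠂⣾⠴⠴⠒
⠿⠿⠿⠿⠿⠿⠿⠿
⠿⠿⠿⠿⠿⠿⠿⠿
⠿⠿⠿⠿⠿⠿⠿⠿

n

⠿⠀⠀⠀⠀⠀⠀⠀
⠿⠀⠀⠀⠀⠀⠀⠀
⠿⠀⠒⠒⠒⠂⣿⠒
⠿⠀⠒⣿⠿⣿⠒⠂
⠿⠀⠂⠂⣾⠒⣿⠂
⠿⠀⠒⠂⠒⠴⠴⠒
⠿⠿⠿⠿⠿⠿⠿⠿
⠿⠿⠿⠿⠿⠿⠿⠿

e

⠀⠀⠀⠀⠀⠀⠀⠀
⠀⠀⠀⠀⠀⠀⠀⠀
⠀⠒⠒⠒⠂⣿⠒⠒
⠀⠒⣿⠿⣿⠒⠂⠴
⠀⠂⠂⠒⣾⣿⠂⠒
⠀⠒⠂⠒⠴⠴⠒⠂
⠿⠿⠿⠿⠿⠿⠿⠿
⠿⠿⠿⠿⠿⠿⠿⠿

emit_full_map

⠒⠒⠒⠂⣿⠒⠒⣿⣿⣿⣿⣿
⠒⣿⠿⣿⠒⠂⠴⠂⠂⣿⠴⣿
⠂⠂⠒⣾⣿⠂⠒⣿⠒⠒⠒⠂
⠒⠂⠒⠴⠴⠒⠂⣿⠂⠿⠿⠒

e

⠀⠀⠀⠀⠀⠀⠀⠀
⠀⠀⠀⠀⠀⠀⠀⠀
⠒⠒⠒⠂⣿⠒⠒⣿
⠒⣿⠿⣿⠒⠂⠴⠂
⠂⠂⠒⠒⣾⠂⠒⣿
⠒⠂⠒⠴⠴⠒⠂⣿
⠿⠿⠿⠿⠿⠿⠿⠿
⠿⠿⠿⠿⠿⠿⠿⠿

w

⠀⠀⠀⠀⠀⠀⠀⠀
⠀⠀⠀⠀⠀⠀⠀⠀
⠀⠒⠒⠒⠂⣿⠒⠒
⠀⠒⣿⠿⣿⠒⠂⠴
⠀⠂⠂⠒⣾⣿⠂⠒
⠀⠒⠂⠒⠴⠴⠒⠂
⠿⠿⠿⠿⠿⠿⠿⠿
⠿⠿⠿⠿⠿⠿⠿⠿

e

⠀⠀⠀⠀⠀⠀⠀⠀
⠀⠀⠀⠀⠀⠀⠀⠀
⠒⠒⠒⠂⣿⠒⠒⣿
⠒⣿⠿⣿⠒⠂⠴⠂
⠂⠂⠒⠒⣾⠂⠒⣿
⠒⠂⠒⠴⠴⠒⠂⣿
⠿⠿⠿⠿⠿⠿⠿⠿
⠿⠿⠿⠿⠿⠿⠿⠿

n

⠀⠀⠀⠀⠀⠀⠀⠀
⠀⠀⠀⠀⠀⠀⠀⠀
⠀⠀⣿⠒⣿⠒⠒⠀
⠒⠒⠒⠂⣿⠒⠒⣿
⠒⣿⠿⣿⣾⠂⠴⠂
⠂⠂⠒⠒⣿⠂⠒⣿
⠒⠂⠒⠴⠴⠒⠂⣿
⠿⠿⠿⠿⠿⠿⠿⠿

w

⠀⠀⠀⠀⠀⠀⠀⠀
⠀⠀⠀⠀⠀⠀⠀⠀
⠀⠀⠴⣿⠒⣿⠒⠒
⠀⠒⠒⠒⠂⣿⠒⠒
⠀⠒⣿⠿⣾⠒⠂⠴
⠀⠂⠂⠒⠒⣿⠂⠒
⠀⠒⠂⠒⠴⠴⠒⠂
⠿⠿⠿⠿⠿⠿⠿⠿

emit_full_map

⠀⠴⣿⠒⣿⠒⠒⠀⠀⠀⠀⠀
⠒⠒⠒⠂⣿⠒⠒⣿⣿⣿⣿⣿
⠒⣿⠿⣾⠒⠂⠴⠂⠂⣿⠴⣿
⠂⠂⠒⠒⣿⠂⠒⣿⠒⠒⠒⠂
⠒⠂⠒⠴⠴⠒⠂⣿⠂⠿⠿⠒


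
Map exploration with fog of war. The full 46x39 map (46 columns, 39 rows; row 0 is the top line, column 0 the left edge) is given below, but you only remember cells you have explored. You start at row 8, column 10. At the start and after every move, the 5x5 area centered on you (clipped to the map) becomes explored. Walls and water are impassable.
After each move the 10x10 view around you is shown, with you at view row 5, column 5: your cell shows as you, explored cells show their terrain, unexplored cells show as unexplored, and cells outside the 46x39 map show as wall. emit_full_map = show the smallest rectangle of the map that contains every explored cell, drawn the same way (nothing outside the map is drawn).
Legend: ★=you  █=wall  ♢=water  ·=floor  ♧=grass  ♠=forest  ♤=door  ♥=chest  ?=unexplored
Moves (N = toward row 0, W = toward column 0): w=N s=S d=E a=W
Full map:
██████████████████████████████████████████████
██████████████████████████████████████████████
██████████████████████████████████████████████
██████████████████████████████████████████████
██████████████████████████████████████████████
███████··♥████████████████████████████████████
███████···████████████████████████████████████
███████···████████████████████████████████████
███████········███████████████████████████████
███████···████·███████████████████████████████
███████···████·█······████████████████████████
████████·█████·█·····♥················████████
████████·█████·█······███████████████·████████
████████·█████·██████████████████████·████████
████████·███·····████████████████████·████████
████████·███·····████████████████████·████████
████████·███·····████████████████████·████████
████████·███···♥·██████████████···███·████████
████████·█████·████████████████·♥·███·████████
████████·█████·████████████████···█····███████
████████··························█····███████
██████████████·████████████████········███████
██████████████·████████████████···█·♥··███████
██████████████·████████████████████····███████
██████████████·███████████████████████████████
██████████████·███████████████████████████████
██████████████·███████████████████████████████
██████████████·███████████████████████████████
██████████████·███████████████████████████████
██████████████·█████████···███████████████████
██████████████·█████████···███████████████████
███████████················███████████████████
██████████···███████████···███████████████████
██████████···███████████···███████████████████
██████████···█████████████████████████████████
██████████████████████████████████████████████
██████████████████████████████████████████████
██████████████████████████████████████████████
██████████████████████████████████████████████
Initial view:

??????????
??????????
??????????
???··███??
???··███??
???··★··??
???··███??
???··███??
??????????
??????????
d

??????????
??????????
??????????
??··████??
??··████??
??···★··??
??··████??
??··████??
??????????
??????????

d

??????????
??????????
??????????
?··█████??
?··█████??
?····★··??
?··████·??
?··████·??
??????????
??????????

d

??????????
??????????
??????????
··██████??
··██████??
·····★·█??
··████·█??
··████·█??
??????????
??????????

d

??????????
??????????
??????????
·███████??
·███████??
·····★██??
·████·██??
·████·█·??
??????????
??????????

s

??????????
??????????
·███████??
·███████??
······██??
·████★██??
·████·█·??
???██·█·??
??????????
??????????

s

??????????
·███████??
·███████??
······██??
·████·██??
·████★█·??
???██·█·??
???██·█·??
??????????
??????????

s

·███████??
·███████??
······██??
·████·██??
·████·█·??
???██★█·??
???██·█·??
???██·██??
??????????
??????????

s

·███████??
······██??
·████·██??
·████·█·??
???██·█·??
???██★█·??
???██·██??
???·····??
??????????
??????????

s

······██??
·████·██??
·████·█·??
???██·█·??
???██·█·??
???██★██??
???·····??
???·····??
??????????
??????????

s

·████·██??
·████·█·??
???██·█·??
???██·█·??
???██·██??
???··★··??
???·····??
???·····??
??????????
??????????

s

·████·█·??
???██·█·??
???██·█·??
???██·██??
???·····??
???··★··??
???·····??
???···♥·??
??????????
??????????

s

???██·█·??
???██·█·??
???██·██??
???·····??
???·····??
???··★··??
???···♥·??
???██·██??
??????????
??????????

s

???██·█·??
???██·██??
???·····??
???·····??
???·····??
???··★♥·??
???██·██??
???██·██??
??????????
??????????

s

???██·██??
???·····??
???·····??
???·····??
???···♥·??
???██★██??
???██·██??
???·····??
??????????
??????????

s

???·····??
???·····??
???·····??
???···♥·??
???██·██??
???██★██??
???·····??
???██·██??
??????????
??????????

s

???·····??
???·····??
???···♥·??
???██·██??
???██·██??
???··★··??
???██·██??
???██·██??
??????????
??????????

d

??·····???
??·····???
??···♥·???
??██·███??
??██·███??
??···★··??
??██·███??
??██·███??
??????????
??????????

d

?·····????
?·····????
?···♥·????
?██·████??
?██·████??
?····★··??
?██·████??
?██·████??
??????????
??????????

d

·····?????
·····?????
···♥·?????
██·█████??
██·█████??
·····★··??
██·█████??
██·█████??
??????????
??????????

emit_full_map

··███████???
··███████???
·······██???
··████·██???
··████·█·???
????██·█·???
????██·█·???
????██·██???
????·····???
????·····???
????·····???
????···♥·???
????██·█████
????██·█████
????·····★··
????██·█████
????██·█████

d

····??????
····??????
··♥·??????
█·██████??
█·██████??
·····★··??
█·██████??
█·██████??
??????????
??????????

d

···???????
···???????
·♥·???????
·███████??
·███████??
·····★··??
·███████??
·███████??
??????????
??????????

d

··????????
··????????
♥·????????
████████??
████████??
·····★··??
████████??
████████??
??????????
??????????

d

·?????????
·?????????
·?????????
████████??
████████??
·····★··??
████████??
████████??
??????????
??????????

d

??????????
??????????
??????????
████████??
████████??
·····★··??
████████??
████████??
??????????
??????????

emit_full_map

··███████????????
··███████????????
·······██????????
··████·██????????
··████·█·????????
????██·█·????????
????██·█·????????
????██·██????????
????·····????????
????·····????????
????·····????????
????···♥·????????
????██·██████████
????██·██████████
????··········★··
????██·██████████
????██·██████████

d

??????????
??????????
??????????
████████??
████████??
·····★··??
████████??
████████??
??????????
??????????

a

??????????
??????????
??????????
█████████?
█████████?
·····★···?
█████████?
█████████?
??????????
??????????

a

·?????????
·?????????
·?????????
██████████
██████████
·····★····
██████████
██████████
??????????
??????????

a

··????????
··????????
♥·????????
██████████
██████████
·····★····
██████████
██████████
??????????
??????????

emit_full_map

··███████?????????
··███████?????????
·······██?????????
··████·██?????????
··████·█·?????????
????██·█·?????????
????██·█·?????????
????██·██?????????
????·····?????????
????·····?????????
????·····?????????
????···♥·?????????
????██·███████████
????██·███████████
????········★·····
????██·███████████
????██·███████████


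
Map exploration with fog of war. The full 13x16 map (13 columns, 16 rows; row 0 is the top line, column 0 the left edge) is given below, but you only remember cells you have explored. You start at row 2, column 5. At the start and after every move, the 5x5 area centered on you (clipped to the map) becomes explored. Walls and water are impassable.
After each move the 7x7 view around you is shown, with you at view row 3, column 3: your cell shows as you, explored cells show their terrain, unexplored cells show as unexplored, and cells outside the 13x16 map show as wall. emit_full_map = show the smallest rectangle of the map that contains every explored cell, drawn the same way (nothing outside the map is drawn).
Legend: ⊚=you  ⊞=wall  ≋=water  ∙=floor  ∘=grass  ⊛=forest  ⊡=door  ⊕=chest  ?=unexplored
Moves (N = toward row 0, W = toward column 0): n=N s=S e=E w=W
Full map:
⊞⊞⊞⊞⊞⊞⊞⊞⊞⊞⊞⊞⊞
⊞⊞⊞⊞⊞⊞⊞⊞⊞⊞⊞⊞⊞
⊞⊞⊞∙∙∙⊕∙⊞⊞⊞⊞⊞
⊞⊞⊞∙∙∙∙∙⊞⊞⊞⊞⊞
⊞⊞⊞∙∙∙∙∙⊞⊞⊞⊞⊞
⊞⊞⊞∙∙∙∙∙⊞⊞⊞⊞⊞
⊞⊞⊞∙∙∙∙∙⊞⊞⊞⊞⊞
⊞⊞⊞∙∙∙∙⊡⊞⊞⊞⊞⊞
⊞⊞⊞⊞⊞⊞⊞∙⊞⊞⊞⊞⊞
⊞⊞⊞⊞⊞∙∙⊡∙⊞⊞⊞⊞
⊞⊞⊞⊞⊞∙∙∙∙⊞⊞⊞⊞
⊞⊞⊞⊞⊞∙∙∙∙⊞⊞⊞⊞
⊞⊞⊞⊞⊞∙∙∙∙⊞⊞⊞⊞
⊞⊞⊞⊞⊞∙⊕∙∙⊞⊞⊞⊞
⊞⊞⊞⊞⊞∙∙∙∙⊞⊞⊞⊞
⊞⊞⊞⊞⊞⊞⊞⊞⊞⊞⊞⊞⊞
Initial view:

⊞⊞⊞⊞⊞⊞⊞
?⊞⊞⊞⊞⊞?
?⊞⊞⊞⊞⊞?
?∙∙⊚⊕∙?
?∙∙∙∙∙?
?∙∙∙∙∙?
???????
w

⊞⊞⊞⊞⊞⊞⊞
?⊞⊞⊞⊞⊞⊞
?⊞⊞⊞⊞⊞⊞
?⊞∙⊚∙⊕∙
?⊞∙∙∙∙∙
?⊞∙∙∙∙∙
???????

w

⊞⊞⊞⊞⊞⊞⊞
?⊞⊞⊞⊞⊞⊞
?⊞⊞⊞⊞⊞⊞
?⊞⊞⊚∙∙⊕
?⊞⊞∙∙∙∙
?⊞⊞∙∙∙∙
???????

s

?⊞⊞⊞⊞⊞⊞
?⊞⊞⊞⊞⊞⊞
?⊞⊞∙∙∙⊕
?⊞⊞⊚∙∙∙
?⊞⊞∙∙∙∙
?⊞⊞∙∙∙?
???????

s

?⊞⊞⊞⊞⊞⊞
?⊞⊞∙∙∙⊕
?⊞⊞∙∙∙∙
?⊞⊞⊚∙∙∙
?⊞⊞∙∙∙?
?⊞⊞∙∙∙?
???????

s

?⊞⊞∙∙∙⊕
?⊞⊞∙∙∙∙
?⊞⊞∙∙∙∙
?⊞⊞⊚∙∙?
?⊞⊞∙∙∙?
?⊞⊞∙∙∙?
???????

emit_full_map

⊞⊞⊞⊞⊞⊞⊞
⊞⊞⊞⊞⊞⊞⊞
⊞⊞∙∙∙⊕∙
⊞⊞∙∙∙∙∙
⊞⊞∙∙∙∙∙
⊞⊞⊚∙∙??
⊞⊞∙∙∙??
⊞⊞∙∙∙??

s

?⊞⊞∙∙∙∙
?⊞⊞∙∙∙∙
?⊞⊞∙∙∙?
?⊞⊞⊚∙∙?
?⊞⊞∙∙∙?
?⊞⊞⊞⊞⊞?
???????

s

?⊞⊞∙∙∙∙
?⊞⊞∙∙∙?
?⊞⊞∙∙∙?
?⊞⊞⊚∙∙?
?⊞⊞⊞⊞⊞?
?⊞⊞⊞⊞∙?
???????

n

?⊞⊞∙∙∙∙
?⊞⊞∙∙∙∙
?⊞⊞∙∙∙?
?⊞⊞⊚∙∙?
?⊞⊞∙∙∙?
?⊞⊞⊞⊞⊞?
?⊞⊞⊞⊞∙?

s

?⊞⊞∙∙∙∙
?⊞⊞∙∙∙?
?⊞⊞∙∙∙?
?⊞⊞⊚∙∙?
?⊞⊞⊞⊞⊞?
?⊞⊞⊞⊞∙?
???????

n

?⊞⊞∙∙∙∙
?⊞⊞∙∙∙∙
?⊞⊞∙∙∙?
?⊞⊞⊚∙∙?
?⊞⊞∙∙∙?
?⊞⊞⊞⊞⊞?
?⊞⊞⊞⊞∙?

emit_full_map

⊞⊞⊞⊞⊞⊞⊞
⊞⊞⊞⊞⊞⊞⊞
⊞⊞∙∙∙⊕∙
⊞⊞∙∙∙∙∙
⊞⊞∙∙∙∙∙
⊞⊞∙∙∙??
⊞⊞⊚∙∙??
⊞⊞∙∙∙??
⊞⊞⊞⊞⊞??
⊞⊞⊞⊞∙??

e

⊞⊞∙∙∙∙∙
⊞⊞∙∙∙∙∙
⊞⊞∙∙∙∙?
⊞⊞∙⊚∙∙?
⊞⊞∙∙∙∙?
⊞⊞⊞⊞⊞⊞?
⊞⊞⊞⊞∙??

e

⊞∙∙∙∙∙?
⊞∙∙∙∙∙?
⊞∙∙∙∙∙?
⊞∙∙⊚∙∙?
⊞∙∙∙∙⊡?
⊞⊞⊞⊞⊞∙?
⊞⊞⊞∙???

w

⊞⊞∙∙∙∙∙
⊞⊞∙∙∙∙∙
⊞⊞∙∙∙∙∙
⊞⊞∙⊚∙∙∙
⊞⊞∙∙∙∙⊡
⊞⊞⊞⊞⊞⊞∙
⊞⊞⊞⊞∙??

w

?⊞⊞∙∙∙∙
?⊞⊞∙∙∙∙
?⊞⊞∙∙∙∙
?⊞⊞⊚∙∙∙
?⊞⊞∙∙∙∙
?⊞⊞⊞⊞⊞⊞
?⊞⊞⊞⊞∙?

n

?⊞⊞∙∙∙⊕
?⊞⊞∙∙∙∙
?⊞⊞∙∙∙∙
?⊞⊞⊚∙∙∙
?⊞⊞∙∙∙∙
?⊞⊞∙∙∙∙
?⊞⊞⊞⊞⊞⊞

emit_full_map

⊞⊞⊞⊞⊞⊞⊞
⊞⊞⊞⊞⊞⊞⊞
⊞⊞∙∙∙⊕∙
⊞⊞∙∙∙∙∙
⊞⊞∙∙∙∙∙
⊞⊞⊚∙∙∙∙
⊞⊞∙∙∙∙∙
⊞⊞∙∙∙∙⊡
⊞⊞⊞⊞⊞⊞∙
⊞⊞⊞⊞∙??

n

?⊞⊞⊞⊞⊞⊞
?⊞⊞∙∙∙⊕
?⊞⊞∙∙∙∙
?⊞⊞⊚∙∙∙
?⊞⊞∙∙∙∙
?⊞⊞∙∙∙∙
?⊞⊞∙∙∙∙

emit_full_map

⊞⊞⊞⊞⊞⊞⊞
⊞⊞⊞⊞⊞⊞⊞
⊞⊞∙∙∙⊕∙
⊞⊞∙∙∙∙∙
⊞⊞⊚∙∙∙∙
⊞⊞∙∙∙∙∙
⊞⊞∙∙∙∙∙
⊞⊞∙∙∙∙⊡
⊞⊞⊞⊞⊞⊞∙
⊞⊞⊞⊞∙??


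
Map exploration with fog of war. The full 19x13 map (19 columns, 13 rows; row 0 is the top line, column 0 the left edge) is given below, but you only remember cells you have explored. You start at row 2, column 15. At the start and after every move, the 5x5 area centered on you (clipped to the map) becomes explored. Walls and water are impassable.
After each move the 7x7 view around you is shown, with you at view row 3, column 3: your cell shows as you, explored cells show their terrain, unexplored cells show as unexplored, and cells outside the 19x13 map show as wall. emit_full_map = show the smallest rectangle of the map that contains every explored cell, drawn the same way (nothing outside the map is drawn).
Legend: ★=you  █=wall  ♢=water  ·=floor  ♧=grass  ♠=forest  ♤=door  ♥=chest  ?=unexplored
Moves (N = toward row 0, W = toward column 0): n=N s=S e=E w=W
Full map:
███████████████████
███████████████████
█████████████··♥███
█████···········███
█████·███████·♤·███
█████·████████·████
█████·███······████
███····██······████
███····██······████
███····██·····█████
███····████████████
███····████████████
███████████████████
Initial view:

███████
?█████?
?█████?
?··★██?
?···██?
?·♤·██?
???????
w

███████
?██████
?██████
?█·★♥██
?····██
?█·♤·██
???????

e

███████
██████?
██████?
█··★██?
····██?
█·♤·██?
???????

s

██████?
██████?
█··♥██?
···★██?
█·♤·██?
?█·███?
???????

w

?██████
?██████
?█··♥██
?··★·██
?█·♤·██
?██·███
???????

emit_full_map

██████
██████
█··♥██
··★·██
█·♤·██
██·███

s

?██████
?█··♥██
?····██
?█·★·██
?██·███
?···██?
???????

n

?██████
?██████
?█··♥██
?··★·██
?█·♤·██
?██·███
?···██?

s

?██████
?█··♥██
?····██
?█·★·██
?██·███
?···██?
???????

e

██████?
█··♥██?
····██?
█·♤★██?
██·███?
···███?
???????

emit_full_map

██████
██████
█··♥██
····██
█·♤★██
██·███
···███

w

?██████
?█··♥██
?····██
?█·★·██
?██·███
?···███
???????

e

██████?
█··♥██?
····██?
█·♤★██?
██·███?
···███?
???????

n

██████?
██████?
█··♥██?
···★██?
█·♤·██?
██·███?
···███?


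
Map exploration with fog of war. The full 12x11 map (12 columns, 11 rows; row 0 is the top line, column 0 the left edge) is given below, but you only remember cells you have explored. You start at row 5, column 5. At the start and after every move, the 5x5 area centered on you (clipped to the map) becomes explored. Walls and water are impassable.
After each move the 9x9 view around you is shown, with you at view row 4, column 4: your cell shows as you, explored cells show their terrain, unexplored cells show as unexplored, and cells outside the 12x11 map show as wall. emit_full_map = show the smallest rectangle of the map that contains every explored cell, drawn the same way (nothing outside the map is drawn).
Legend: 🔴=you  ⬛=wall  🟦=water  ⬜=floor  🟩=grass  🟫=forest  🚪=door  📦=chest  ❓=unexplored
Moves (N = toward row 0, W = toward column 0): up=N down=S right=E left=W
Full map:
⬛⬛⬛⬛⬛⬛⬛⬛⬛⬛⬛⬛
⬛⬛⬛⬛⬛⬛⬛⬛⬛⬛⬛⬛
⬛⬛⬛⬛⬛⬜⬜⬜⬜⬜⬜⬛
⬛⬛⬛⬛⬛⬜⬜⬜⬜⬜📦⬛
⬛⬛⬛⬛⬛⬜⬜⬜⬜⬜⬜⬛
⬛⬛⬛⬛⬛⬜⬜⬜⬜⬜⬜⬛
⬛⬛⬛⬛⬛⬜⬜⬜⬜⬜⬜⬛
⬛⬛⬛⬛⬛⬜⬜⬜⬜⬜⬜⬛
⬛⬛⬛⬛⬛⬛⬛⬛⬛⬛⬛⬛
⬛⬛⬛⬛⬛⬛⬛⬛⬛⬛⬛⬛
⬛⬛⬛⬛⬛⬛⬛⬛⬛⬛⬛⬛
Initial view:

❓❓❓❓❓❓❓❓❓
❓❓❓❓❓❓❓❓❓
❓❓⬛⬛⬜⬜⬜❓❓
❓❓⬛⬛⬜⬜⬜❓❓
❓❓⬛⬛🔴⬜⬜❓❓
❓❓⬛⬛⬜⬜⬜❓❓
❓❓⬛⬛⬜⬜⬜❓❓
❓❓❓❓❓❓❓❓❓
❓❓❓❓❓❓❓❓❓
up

❓❓❓❓❓❓❓❓❓
❓❓❓❓❓❓❓❓❓
❓❓⬛⬛⬜⬜⬜❓❓
❓❓⬛⬛⬜⬜⬜❓❓
❓❓⬛⬛🔴⬜⬜❓❓
❓❓⬛⬛⬜⬜⬜❓❓
❓❓⬛⬛⬜⬜⬜❓❓
❓❓⬛⬛⬜⬜⬜❓❓
❓❓❓❓❓❓❓❓❓

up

⬛⬛⬛⬛⬛⬛⬛⬛⬛
❓❓❓❓❓❓❓❓❓
❓❓⬛⬛⬛⬛⬛❓❓
❓❓⬛⬛⬜⬜⬜❓❓
❓❓⬛⬛🔴⬜⬜❓❓
❓❓⬛⬛⬜⬜⬜❓❓
❓❓⬛⬛⬜⬜⬜❓❓
❓❓⬛⬛⬜⬜⬜❓❓
❓❓⬛⬛⬜⬜⬜❓❓

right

⬛⬛⬛⬛⬛⬛⬛⬛⬛
❓❓❓❓❓❓❓❓❓
❓⬛⬛⬛⬛⬛⬛❓❓
❓⬛⬛⬜⬜⬜⬜❓❓
❓⬛⬛⬜🔴⬜⬜❓❓
❓⬛⬛⬜⬜⬜⬜❓❓
❓⬛⬛⬜⬜⬜⬜❓❓
❓⬛⬛⬜⬜⬜❓❓❓
❓⬛⬛⬜⬜⬜❓❓❓

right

⬛⬛⬛⬛⬛⬛⬛⬛⬛
❓❓❓❓❓❓❓❓❓
⬛⬛⬛⬛⬛⬛⬛❓❓
⬛⬛⬜⬜⬜⬜⬜❓❓
⬛⬛⬜⬜🔴⬜⬜❓❓
⬛⬛⬜⬜⬜⬜⬜❓❓
⬛⬛⬜⬜⬜⬜⬜❓❓
⬛⬛⬜⬜⬜❓❓❓❓
⬛⬛⬜⬜⬜❓❓❓❓

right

⬛⬛⬛⬛⬛⬛⬛⬛⬛
❓❓❓❓❓❓❓❓⬛
⬛⬛⬛⬛⬛⬛⬛❓⬛
⬛⬜⬜⬜⬜⬜⬜❓⬛
⬛⬜⬜⬜🔴⬜📦❓⬛
⬛⬜⬜⬜⬜⬜⬜❓⬛
⬛⬜⬜⬜⬜⬜⬜❓⬛
⬛⬜⬜⬜❓❓❓❓⬛
⬛⬜⬜⬜❓❓❓❓⬛

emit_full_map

⬛⬛⬛⬛⬛⬛⬛⬛
⬛⬛⬜⬜⬜⬜⬜⬜
⬛⬛⬜⬜⬜🔴⬜📦
⬛⬛⬜⬜⬜⬜⬜⬜
⬛⬛⬜⬜⬜⬜⬜⬜
⬛⬛⬜⬜⬜❓❓❓
⬛⬛⬜⬜⬜❓❓❓

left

⬛⬛⬛⬛⬛⬛⬛⬛⬛
❓❓❓❓❓❓❓❓❓
⬛⬛⬛⬛⬛⬛⬛⬛❓
⬛⬛⬜⬜⬜⬜⬜⬜❓
⬛⬛⬜⬜🔴⬜⬜📦❓
⬛⬛⬜⬜⬜⬜⬜⬜❓
⬛⬛⬜⬜⬜⬜⬜⬜❓
⬛⬛⬜⬜⬜❓❓❓❓
⬛⬛⬜⬜⬜❓❓❓❓

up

⬛⬛⬛⬛⬛⬛⬛⬛⬛
⬛⬛⬛⬛⬛⬛⬛⬛⬛
❓❓⬛⬛⬛⬛⬛❓❓
⬛⬛⬛⬛⬛⬛⬛⬛❓
⬛⬛⬜⬜🔴⬜⬜⬜❓
⬛⬛⬜⬜⬜⬜⬜📦❓
⬛⬛⬜⬜⬜⬜⬜⬜❓
⬛⬛⬜⬜⬜⬜⬜⬜❓
⬛⬛⬜⬜⬜❓❓❓❓

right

⬛⬛⬛⬛⬛⬛⬛⬛⬛
⬛⬛⬛⬛⬛⬛⬛⬛⬛
❓⬛⬛⬛⬛⬛⬛❓⬛
⬛⬛⬛⬛⬛⬛⬛❓⬛
⬛⬜⬜⬜🔴⬜⬜❓⬛
⬛⬜⬜⬜⬜⬜📦❓⬛
⬛⬜⬜⬜⬜⬜⬜❓⬛
⬛⬜⬜⬜⬜⬜⬜❓⬛
⬛⬜⬜⬜❓❓❓❓⬛

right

⬛⬛⬛⬛⬛⬛⬛⬛⬛
⬛⬛⬛⬛⬛⬛⬛⬛⬛
⬛⬛⬛⬛⬛⬛⬛⬛⬛
⬛⬛⬛⬛⬛⬛⬛⬛⬛
⬜⬜⬜⬜🔴⬜⬛⬛⬛
⬜⬜⬜⬜⬜📦⬛⬛⬛
⬜⬜⬜⬜⬜⬜⬛⬛⬛
⬜⬜⬜⬜⬜⬜❓⬛⬛
⬜⬜⬜❓❓❓❓⬛⬛

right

⬛⬛⬛⬛⬛⬛⬛⬛⬛
⬛⬛⬛⬛⬛⬛⬛⬛⬛
⬛⬛⬛⬛⬛⬛⬛⬛⬛
⬛⬛⬛⬛⬛⬛⬛⬛⬛
⬜⬜⬜⬜🔴⬛⬛⬛⬛
⬜⬜⬜⬜📦⬛⬛⬛⬛
⬜⬜⬜⬜⬜⬛⬛⬛⬛
⬜⬜⬜⬜⬜❓⬛⬛⬛
⬜⬜❓❓❓❓⬛⬛⬛

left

⬛⬛⬛⬛⬛⬛⬛⬛⬛
⬛⬛⬛⬛⬛⬛⬛⬛⬛
⬛⬛⬛⬛⬛⬛⬛⬛⬛
⬛⬛⬛⬛⬛⬛⬛⬛⬛
⬜⬜⬜⬜🔴⬜⬛⬛⬛
⬜⬜⬜⬜⬜📦⬛⬛⬛
⬜⬜⬜⬜⬜⬜⬛⬛⬛
⬜⬜⬜⬜⬜⬜❓⬛⬛
⬜⬜⬜❓❓❓❓⬛⬛

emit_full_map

❓❓⬛⬛⬛⬛⬛⬛⬛
⬛⬛⬛⬛⬛⬛⬛⬛⬛
⬛⬛⬜⬜⬜⬜🔴⬜⬛
⬛⬛⬜⬜⬜⬜⬜📦⬛
⬛⬛⬜⬜⬜⬜⬜⬜⬛
⬛⬛⬜⬜⬜⬜⬜⬜❓
⬛⬛⬜⬜⬜❓❓❓❓
⬛⬛⬜⬜⬜❓❓❓❓
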